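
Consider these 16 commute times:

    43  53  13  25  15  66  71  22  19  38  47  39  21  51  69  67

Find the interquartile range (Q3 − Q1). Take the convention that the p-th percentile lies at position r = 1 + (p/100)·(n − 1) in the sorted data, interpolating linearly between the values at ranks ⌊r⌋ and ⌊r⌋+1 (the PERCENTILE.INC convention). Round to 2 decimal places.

Sorted: 13, 15, 19, 21, 22, 25, 38, 39, 43, 47, 51, 53, 66, 67, 69, 71.
n = 16.
P25: r = 4.75; ranks 4–5 are 21, 22; interpolating gives 21.75.
P75: r = 12.25; ranks 12–13 are 53, 66; interpolating gives 56.25.
Difference: 56.25 − 21.75 = 34.5.

34.50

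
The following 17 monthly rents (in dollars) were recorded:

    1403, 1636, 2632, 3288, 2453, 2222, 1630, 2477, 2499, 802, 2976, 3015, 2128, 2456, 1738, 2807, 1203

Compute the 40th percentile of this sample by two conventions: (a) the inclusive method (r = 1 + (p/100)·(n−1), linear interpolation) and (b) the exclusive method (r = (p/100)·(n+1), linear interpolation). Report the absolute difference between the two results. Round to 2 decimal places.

18.80

Sorted: 802, 1203, 1403, 1630, 1636, 1738, 2128, 2222, 2453, 2456, 2477, 2499, 2632, 2807, 2976, 3015, 3288.
n = 17.
(a) r = 7.4; between ranks 7 (2128) and 8 (2222): 2165.6.
(b) r = 7.2; between ranks 7 (2128) and 8 (2222): 2146.8.
|2165.6 − 2146.8| = 18.8.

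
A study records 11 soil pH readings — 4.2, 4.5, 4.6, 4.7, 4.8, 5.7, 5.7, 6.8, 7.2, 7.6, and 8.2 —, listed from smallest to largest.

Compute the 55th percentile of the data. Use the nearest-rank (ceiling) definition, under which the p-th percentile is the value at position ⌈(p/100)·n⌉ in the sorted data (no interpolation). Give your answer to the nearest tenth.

n = 11.
Position = ⌈55/100 · 11⌉ = ⌈6.05⌉ = 7.
The value at rank 7 is 5.7.

5.7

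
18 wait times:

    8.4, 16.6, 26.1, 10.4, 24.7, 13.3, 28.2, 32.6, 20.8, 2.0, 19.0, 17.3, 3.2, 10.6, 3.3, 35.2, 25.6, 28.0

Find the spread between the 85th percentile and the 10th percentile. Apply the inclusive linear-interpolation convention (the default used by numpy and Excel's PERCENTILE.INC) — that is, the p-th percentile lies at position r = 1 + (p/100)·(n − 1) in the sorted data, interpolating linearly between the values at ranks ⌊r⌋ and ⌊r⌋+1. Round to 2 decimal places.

Sorted: 2.0, 3.2, 3.3, 8.4, 10.4, 10.6, 13.3, 16.6, 17.3, 19.0, 20.8, 24.7, 25.6, 26.1, 28.0, 28.2, 32.6, 35.2.
n = 18.
P10: r = 2.7; ranks 2–3 are 3.2, 3.3; interpolating gives 3.27.
P85: r = 15.45; ranks 15–16 are 28.0, 28.2; interpolating gives 28.09.
Difference: 28.09 − 3.27 = 24.82.

24.82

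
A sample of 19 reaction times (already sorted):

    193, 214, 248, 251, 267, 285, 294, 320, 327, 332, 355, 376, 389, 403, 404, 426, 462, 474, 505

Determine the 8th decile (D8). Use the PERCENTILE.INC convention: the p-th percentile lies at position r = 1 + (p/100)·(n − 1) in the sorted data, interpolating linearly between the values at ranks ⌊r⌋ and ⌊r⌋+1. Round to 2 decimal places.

n = 19.
r = 1 + (80/100)·(19 − 1) = 1 + 14.4 = 15.4.
Rank 15 is 404 and rank 16 is 426.
Interpolate: 404 + 0.4·(426 − 404) = 404 + 0.4·22 = 412.8.

412.80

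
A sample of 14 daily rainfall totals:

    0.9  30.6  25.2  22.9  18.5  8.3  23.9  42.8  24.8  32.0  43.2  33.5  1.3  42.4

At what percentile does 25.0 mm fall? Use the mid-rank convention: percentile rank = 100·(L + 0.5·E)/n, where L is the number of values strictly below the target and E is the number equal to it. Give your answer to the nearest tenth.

50.0

Sorted: 0.9, 1.3, 8.3, 18.5, 22.9, 23.9, 24.8, 25.2, 30.6, 32.0, 33.5, 42.4, 42.8, 43.2.
Count below 25.0: L = 7; count equal: E = 0; n = 14.
Percentile rank = 100·(7 + 0.5·0)/14 = 100·7/14 = 50.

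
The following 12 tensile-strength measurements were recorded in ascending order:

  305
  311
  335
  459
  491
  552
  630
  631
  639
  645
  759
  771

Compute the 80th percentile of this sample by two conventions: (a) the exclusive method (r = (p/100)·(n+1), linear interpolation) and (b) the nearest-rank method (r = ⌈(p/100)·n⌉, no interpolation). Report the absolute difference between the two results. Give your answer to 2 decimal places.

n = 12.
(a) r = 10.4; between ranks 10 (645) and 11 (759): 690.6.
(b) the nearest-rank method: rank 10 → 645.
|690.6 − 645| = 45.6.

45.60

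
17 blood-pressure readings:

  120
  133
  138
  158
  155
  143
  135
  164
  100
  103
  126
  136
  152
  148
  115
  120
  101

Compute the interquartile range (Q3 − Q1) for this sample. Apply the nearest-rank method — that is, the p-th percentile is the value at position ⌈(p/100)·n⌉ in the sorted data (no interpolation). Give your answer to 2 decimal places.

28.00

Sorted: 100, 101, 103, 115, 120, 120, 126, 133, 135, 136, 138, 143, 148, 152, 155, 158, 164.
n = 17.
P25: rank ⌈25/100·17⌉ = 5 → 120.
P75: rank ⌈75/100·17⌉ = 13 → 148.
Difference: 148 − 120 = 28.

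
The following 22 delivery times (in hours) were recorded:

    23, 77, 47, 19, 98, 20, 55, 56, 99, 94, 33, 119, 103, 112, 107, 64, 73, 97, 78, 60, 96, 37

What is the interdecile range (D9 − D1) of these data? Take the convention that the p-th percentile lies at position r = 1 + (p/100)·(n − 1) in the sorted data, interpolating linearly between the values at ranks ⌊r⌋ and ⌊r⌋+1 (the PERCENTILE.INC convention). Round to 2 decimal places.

82.60

Sorted: 19, 20, 23, 33, 37, 47, 55, 56, 60, 64, 73, 77, 78, 94, 96, 97, 98, 99, 103, 107, 112, 119.
n = 22.
P10: r = 3.1; ranks 3–4 are 23, 33; interpolating gives 24.
P90: r = 19.9; ranks 19–20 are 103, 107; interpolating gives 106.6.
Difference: 106.6 − 24 = 82.6.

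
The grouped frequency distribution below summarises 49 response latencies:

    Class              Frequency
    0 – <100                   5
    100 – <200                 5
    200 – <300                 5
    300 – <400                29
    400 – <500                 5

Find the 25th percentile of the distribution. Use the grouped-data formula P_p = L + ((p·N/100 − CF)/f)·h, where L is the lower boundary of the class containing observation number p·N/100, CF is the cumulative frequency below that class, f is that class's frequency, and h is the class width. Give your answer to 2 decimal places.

245.00

N = 49; target position k = 25/100 · 49 = 12.25.
Cumulative frequencies: 5, 10, 15, 44, 49.
Observation 12.25 falls in the class 200 – <300.
L = 200, CF = 10, f = 5, h = 100.
P25 = 200 + ((12.25 − 10)/5)·100 = 200 + 45 = 245.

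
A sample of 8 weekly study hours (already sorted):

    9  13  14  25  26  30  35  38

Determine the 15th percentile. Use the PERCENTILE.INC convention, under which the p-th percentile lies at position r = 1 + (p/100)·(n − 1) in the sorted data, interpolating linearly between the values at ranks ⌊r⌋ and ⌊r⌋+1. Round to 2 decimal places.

13.05

n = 8.
r = 1 + (15/100)·(8 − 1) = 1 + 1.05 = 2.05.
Rank 2 is 13 and rank 3 is 14.
Interpolate: 13 + 0.05·(14 − 13) = 13 + 0.05·1 = 13.05.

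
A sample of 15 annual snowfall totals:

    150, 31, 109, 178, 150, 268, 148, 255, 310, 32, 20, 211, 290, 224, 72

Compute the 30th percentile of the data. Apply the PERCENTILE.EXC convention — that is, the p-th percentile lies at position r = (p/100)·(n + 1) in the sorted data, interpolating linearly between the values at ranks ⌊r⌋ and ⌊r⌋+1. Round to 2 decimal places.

Sorted: 20, 31, 32, 72, 109, 148, 150, 150, 178, 211, 224, 255, 268, 290, 310.
n = 15.
r = (30/100)·(15 + 1) = 4.8.
Rank 4 is 72 and rank 5 is 109.
Interpolate: 72 + 0.8·(109 − 72) = 72 + 0.8·37 = 101.6.

101.60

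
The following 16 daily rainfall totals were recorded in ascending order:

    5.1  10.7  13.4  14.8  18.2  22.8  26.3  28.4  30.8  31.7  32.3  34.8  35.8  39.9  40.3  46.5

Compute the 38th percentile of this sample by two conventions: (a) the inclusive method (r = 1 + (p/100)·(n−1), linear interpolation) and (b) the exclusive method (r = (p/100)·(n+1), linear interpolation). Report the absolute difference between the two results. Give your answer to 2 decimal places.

n = 16.
(a) r = 6.7; between ranks 6 (22.8) and 7 (26.3): 25.25.
(b) r = 6.46; between ranks 6 (22.8) and 7 (26.3): 24.41.
|25.25 − 24.41| = 0.84.

0.84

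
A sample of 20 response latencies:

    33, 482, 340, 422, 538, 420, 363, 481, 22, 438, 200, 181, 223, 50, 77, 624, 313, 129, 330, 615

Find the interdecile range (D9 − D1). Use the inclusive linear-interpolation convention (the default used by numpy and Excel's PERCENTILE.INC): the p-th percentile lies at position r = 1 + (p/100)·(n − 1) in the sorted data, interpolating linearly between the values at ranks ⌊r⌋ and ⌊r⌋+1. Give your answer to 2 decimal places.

Sorted: 22, 33, 50, 77, 129, 181, 200, 223, 313, 330, 340, 363, 420, 422, 438, 481, 482, 538, 615, 624.
n = 20.
P10: r = 2.9; ranks 2–3 are 33, 50; interpolating gives 48.3.
P90: r = 18.1; ranks 18–19 are 538, 615; interpolating gives 545.7.
Difference: 545.7 − 48.3 = 497.4.

497.40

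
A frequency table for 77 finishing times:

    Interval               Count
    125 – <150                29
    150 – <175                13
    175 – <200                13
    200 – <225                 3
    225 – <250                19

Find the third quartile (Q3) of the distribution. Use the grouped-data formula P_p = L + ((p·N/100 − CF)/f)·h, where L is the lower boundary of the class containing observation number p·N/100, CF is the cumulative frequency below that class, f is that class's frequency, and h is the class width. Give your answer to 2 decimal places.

N = 77; target position k = 75/100 · 77 = 57.75.
Cumulative frequencies: 29, 42, 55, 58, 77.
Observation 57.75 falls in the class 200 – <225.
L = 200, CF = 55, f = 3, h = 25.
P75 = 200 + ((57.75 − 55)/3)·25 = 200 + 22.9167 = 222.917.

222.92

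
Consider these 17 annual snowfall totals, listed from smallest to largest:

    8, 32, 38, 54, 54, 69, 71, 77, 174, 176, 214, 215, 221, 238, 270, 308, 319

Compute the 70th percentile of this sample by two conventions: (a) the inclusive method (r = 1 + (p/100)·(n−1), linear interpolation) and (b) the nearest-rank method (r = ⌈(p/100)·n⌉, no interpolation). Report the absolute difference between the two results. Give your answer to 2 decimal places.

n = 17.
(a) r = 12.2; between ranks 12 (215) and 13 (221): 216.2.
(b) the nearest-rank method: rank 12 → 215.
|216.2 − 215| = 1.2.

1.20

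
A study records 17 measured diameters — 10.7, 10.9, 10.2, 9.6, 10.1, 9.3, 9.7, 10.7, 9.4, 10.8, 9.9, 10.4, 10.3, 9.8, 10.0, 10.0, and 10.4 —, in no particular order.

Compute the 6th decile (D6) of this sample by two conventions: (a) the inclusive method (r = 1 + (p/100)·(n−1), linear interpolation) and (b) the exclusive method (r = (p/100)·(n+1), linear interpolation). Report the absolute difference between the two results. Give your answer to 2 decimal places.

Sorted: 9.3, 9.4, 9.6, 9.7, 9.8, 9.9, 10.0, 10.0, 10.1, 10.2, 10.3, 10.4, 10.4, 10.7, 10.7, 10.8, 10.9.
n = 17.
(a) r = 10.6; between ranks 10 (10.2) and 11 (10.3): 10.26.
(b) r = 10.8; between ranks 10 (10.2) and 11 (10.3): 10.28.
|10.26 − 10.28| = 0.02.

0.02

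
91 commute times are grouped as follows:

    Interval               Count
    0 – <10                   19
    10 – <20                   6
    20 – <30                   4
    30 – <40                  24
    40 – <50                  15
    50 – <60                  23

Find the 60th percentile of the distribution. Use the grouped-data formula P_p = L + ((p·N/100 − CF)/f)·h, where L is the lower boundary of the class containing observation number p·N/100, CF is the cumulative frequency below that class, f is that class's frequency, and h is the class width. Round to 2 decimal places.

N = 91; target position k = 60/100 · 91 = 54.6.
Cumulative frequencies: 19, 25, 29, 53, 68, 91.
Observation 54.6 falls in the class 40 – <50.
L = 40, CF = 53, f = 15, h = 10.
P60 = 40 + ((54.6 − 53)/15)·10 = 40 + 1.06667 = 41.0667.

41.07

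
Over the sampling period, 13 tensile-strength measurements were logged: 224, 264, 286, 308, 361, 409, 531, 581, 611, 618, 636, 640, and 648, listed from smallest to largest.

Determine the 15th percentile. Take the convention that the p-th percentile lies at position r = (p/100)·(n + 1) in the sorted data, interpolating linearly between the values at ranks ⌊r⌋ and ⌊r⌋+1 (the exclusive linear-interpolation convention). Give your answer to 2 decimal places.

n = 13.
r = (15/100)·(13 + 1) = 2.1.
Rank 2 is 264 and rank 3 is 286.
Interpolate: 264 + 0.1·(286 − 264) = 264 + 0.1·22 = 266.2.

266.20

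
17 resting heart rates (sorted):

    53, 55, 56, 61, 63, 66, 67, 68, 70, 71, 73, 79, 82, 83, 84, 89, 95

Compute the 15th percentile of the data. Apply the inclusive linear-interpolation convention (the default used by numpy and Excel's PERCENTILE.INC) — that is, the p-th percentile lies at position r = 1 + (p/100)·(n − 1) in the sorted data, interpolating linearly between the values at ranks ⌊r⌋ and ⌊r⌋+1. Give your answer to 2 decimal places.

n = 17.
r = 1 + (15/100)·(17 − 1) = 1 + 2.4 = 3.4.
Rank 3 is 56 and rank 4 is 61.
Interpolate: 56 + 0.4·(61 − 56) = 56 + 0.4·5 = 58.

58.00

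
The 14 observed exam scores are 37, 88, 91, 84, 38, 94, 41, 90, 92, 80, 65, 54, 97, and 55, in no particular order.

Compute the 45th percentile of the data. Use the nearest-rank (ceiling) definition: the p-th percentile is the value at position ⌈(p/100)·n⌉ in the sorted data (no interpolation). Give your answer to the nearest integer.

80

Sorted: 37, 38, 41, 54, 55, 65, 80, 84, 88, 90, 91, 92, 94, 97.
n = 14.
Position = ⌈45/100 · 14⌉ = ⌈6.3⌉ = 7.
The value at rank 7 is 80.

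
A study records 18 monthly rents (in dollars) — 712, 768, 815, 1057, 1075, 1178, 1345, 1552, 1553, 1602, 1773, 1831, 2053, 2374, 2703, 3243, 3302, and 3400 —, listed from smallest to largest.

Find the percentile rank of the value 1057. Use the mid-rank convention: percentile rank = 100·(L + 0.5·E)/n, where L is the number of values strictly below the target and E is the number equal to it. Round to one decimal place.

Count below 1057: L = 3; count equal: E = 1; n = 18.
Percentile rank = 100·(3 + 0.5·1)/18 = 100·3.5/18 = 19.44.

19.4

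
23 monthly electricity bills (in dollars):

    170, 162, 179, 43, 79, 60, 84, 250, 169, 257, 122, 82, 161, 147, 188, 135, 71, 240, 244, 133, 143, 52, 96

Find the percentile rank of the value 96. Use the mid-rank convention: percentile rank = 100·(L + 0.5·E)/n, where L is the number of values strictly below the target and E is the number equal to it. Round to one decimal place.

32.6

Sorted: 43, 52, 60, 71, 79, 82, 84, 96, 122, 133, 135, 143, 147, 161, 162, 169, 170, 179, 188, 240, 244, 250, 257.
Count below 96: L = 7; count equal: E = 1; n = 23.
Percentile rank = 100·(7 + 0.5·1)/23 = 100·7.5/23 = 32.61.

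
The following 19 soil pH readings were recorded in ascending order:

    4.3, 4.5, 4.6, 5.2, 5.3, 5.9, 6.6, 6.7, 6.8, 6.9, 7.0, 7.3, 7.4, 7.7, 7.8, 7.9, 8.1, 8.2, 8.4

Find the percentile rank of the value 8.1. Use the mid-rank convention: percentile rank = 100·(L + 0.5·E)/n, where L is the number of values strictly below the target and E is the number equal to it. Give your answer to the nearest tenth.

86.8

Count below 8.1: L = 16; count equal: E = 1; n = 19.
Percentile rank = 100·(16 + 0.5·1)/19 = 100·16.5/19 = 86.84.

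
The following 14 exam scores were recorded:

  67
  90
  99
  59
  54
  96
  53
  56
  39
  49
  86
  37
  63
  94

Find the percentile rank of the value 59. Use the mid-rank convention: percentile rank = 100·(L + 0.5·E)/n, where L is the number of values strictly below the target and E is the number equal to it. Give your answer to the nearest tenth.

46.4

Sorted: 37, 39, 49, 53, 54, 56, 59, 63, 67, 86, 90, 94, 96, 99.
Count below 59: L = 6; count equal: E = 1; n = 14.
Percentile rank = 100·(6 + 0.5·1)/14 = 100·6.5/14 = 46.43.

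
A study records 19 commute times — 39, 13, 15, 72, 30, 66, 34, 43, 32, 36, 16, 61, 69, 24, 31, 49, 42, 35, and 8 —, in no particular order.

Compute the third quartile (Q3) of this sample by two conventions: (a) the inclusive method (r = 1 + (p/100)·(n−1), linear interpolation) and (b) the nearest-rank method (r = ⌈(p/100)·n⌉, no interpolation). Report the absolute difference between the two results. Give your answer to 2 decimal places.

3.00

Sorted: 8, 13, 15, 16, 24, 30, 31, 32, 34, 35, 36, 39, 42, 43, 49, 61, 66, 69, 72.
n = 19.
(a) r = 14.5; between ranks 14 (43) and 15 (49): 46.
(b) the nearest-rank method: rank 15 → 49.
|46 − 49| = 3.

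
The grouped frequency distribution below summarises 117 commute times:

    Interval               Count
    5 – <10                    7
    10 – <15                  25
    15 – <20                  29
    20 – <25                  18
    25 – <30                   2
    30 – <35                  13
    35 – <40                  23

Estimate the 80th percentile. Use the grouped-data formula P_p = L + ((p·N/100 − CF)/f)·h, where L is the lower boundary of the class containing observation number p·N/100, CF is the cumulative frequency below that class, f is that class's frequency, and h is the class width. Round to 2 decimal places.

N = 117; target position k = 80/100 · 117 = 93.6.
Cumulative frequencies: 7, 32, 61, 79, 81, 94, 117.
Observation 93.6 falls in the class 30 – <35.
L = 30, CF = 81, f = 13, h = 5.
P80 = 30 + ((93.6 − 81)/13)·5 = 30 + 4.84615 = 34.8462.

34.85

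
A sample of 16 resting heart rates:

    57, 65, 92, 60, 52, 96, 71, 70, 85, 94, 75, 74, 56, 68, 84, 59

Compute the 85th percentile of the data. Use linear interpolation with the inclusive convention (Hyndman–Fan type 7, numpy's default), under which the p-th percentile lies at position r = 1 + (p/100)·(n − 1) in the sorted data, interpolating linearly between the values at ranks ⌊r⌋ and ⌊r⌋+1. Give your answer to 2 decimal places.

Sorted: 52, 56, 57, 59, 60, 65, 68, 70, 71, 74, 75, 84, 85, 92, 94, 96.
n = 16.
r = 1 + (85/100)·(16 − 1) = 1 + 12.75 = 13.75.
Rank 13 is 85 and rank 14 is 92.
Interpolate: 85 + 0.75·(92 − 85) = 85 + 0.75·7 = 90.25.

90.25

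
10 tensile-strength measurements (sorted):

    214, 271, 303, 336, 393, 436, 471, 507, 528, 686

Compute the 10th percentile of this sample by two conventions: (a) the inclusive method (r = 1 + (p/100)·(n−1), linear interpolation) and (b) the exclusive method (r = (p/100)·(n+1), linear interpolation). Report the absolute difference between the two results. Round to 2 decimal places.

n = 10.
(a) r = 1.9; between ranks 1 (214) and 2 (271): 265.3.
(b) r = 1.1; between ranks 1 (214) and 2 (271): 219.7.
|265.3 − 219.7| = 45.6.

45.60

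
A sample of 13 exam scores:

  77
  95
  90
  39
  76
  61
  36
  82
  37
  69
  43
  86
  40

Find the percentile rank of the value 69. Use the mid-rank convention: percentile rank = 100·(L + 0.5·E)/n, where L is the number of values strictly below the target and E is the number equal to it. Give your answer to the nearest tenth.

50.0

Sorted: 36, 37, 39, 40, 43, 61, 69, 76, 77, 82, 86, 90, 95.
Count below 69: L = 6; count equal: E = 1; n = 13.
Percentile rank = 100·(6 + 0.5·1)/13 = 100·6.5/13 = 50.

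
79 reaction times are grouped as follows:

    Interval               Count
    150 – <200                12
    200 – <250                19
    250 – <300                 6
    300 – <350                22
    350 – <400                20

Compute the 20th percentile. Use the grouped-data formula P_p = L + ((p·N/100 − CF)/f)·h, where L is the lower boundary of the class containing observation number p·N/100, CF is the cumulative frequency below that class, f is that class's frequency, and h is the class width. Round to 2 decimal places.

N = 79; target position k = 20/100 · 79 = 15.8.
Cumulative frequencies: 12, 31, 37, 59, 79.
Observation 15.8 falls in the class 200 – <250.
L = 200, CF = 12, f = 19, h = 50.
P20 = 200 + ((15.8 − 12)/19)·50 = 200 + 10 = 210.

210.00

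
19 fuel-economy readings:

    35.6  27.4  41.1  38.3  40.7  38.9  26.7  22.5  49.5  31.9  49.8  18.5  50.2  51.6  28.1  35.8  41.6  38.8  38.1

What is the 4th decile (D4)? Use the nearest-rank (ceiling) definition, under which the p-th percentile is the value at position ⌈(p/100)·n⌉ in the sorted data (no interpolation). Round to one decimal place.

35.8

Sorted: 18.5, 22.5, 26.7, 27.4, 28.1, 31.9, 35.6, 35.8, 38.1, 38.3, 38.8, 38.9, 40.7, 41.1, 41.6, 49.5, 49.8, 50.2, 51.6.
n = 19.
Position = ⌈40/100 · 19⌉ = ⌈7.6⌉ = 8.
The value at rank 8 is 35.8.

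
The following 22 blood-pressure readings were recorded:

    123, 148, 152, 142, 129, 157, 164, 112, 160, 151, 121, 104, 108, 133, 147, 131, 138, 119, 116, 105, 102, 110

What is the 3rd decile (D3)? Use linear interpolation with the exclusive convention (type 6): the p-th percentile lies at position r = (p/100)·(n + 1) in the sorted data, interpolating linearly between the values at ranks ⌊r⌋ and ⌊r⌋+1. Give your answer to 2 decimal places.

115.60

Sorted: 102, 104, 105, 108, 110, 112, 116, 119, 121, 123, 129, 131, 133, 138, 142, 147, 148, 151, 152, 157, 160, 164.
n = 22.
r = (30/100)·(22 + 1) = 6.9.
Rank 6 is 112 and rank 7 is 116.
Interpolate: 112 + 0.9·(116 − 112) = 112 + 0.9·4 = 115.6.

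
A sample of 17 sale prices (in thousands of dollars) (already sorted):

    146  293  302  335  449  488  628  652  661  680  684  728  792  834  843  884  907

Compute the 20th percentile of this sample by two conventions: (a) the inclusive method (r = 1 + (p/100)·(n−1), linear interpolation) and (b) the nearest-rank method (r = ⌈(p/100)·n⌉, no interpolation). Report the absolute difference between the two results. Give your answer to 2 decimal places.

22.80

n = 17.
(a) r = 4.2; between ranks 4 (335) and 5 (449): 357.8.
(b) the nearest-rank method: rank 4 → 335.
|357.8 − 335| = 22.8.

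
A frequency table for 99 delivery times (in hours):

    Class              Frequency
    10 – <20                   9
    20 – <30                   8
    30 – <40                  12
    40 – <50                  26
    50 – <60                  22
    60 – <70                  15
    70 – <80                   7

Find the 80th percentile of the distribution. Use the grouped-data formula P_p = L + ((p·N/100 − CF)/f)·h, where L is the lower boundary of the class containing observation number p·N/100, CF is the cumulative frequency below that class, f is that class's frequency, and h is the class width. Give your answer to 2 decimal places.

N = 99; target position k = 80/100 · 99 = 79.2.
Cumulative frequencies: 9, 17, 29, 55, 77, 92, 99.
Observation 79.2 falls in the class 60 – <70.
L = 60, CF = 77, f = 15, h = 10.
P80 = 60 + ((79.2 − 77)/15)·10 = 60 + 1.46667 = 61.4667.

61.47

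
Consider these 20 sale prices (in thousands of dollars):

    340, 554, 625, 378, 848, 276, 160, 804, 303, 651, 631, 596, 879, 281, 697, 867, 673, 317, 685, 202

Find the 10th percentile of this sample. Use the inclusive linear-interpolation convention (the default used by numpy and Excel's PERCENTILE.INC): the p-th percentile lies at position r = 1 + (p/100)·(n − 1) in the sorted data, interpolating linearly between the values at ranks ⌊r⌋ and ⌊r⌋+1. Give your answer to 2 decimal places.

Sorted: 160, 202, 276, 281, 303, 317, 340, 378, 554, 596, 625, 631, 651, 673, 685, 697, 804, 848, 867, 879.
n = 20.
r = 1 + (10/100)·(20 − 1) = 1 + 1.9 = 2.9.
Rank 2 is 202 and rank 3 is 276.
Interpolate: 202 + 0.9·(276 − 202) = 202 + 0.9·74 = 268.6.

268.60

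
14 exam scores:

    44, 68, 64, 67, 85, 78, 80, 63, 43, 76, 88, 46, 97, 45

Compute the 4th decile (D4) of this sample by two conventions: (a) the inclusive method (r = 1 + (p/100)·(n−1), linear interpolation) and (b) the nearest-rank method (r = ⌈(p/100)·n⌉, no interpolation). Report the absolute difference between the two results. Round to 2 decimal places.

0.60

Sorted: 43, 44, 45, 46, 63, 64, 67, 68, 76, 78, 80, 85, 88, 97.
n = 14.
(a) r = 6.2; between ranks 6 (64) and 7 (67): 64.6.
(b) the nearest-rank method: rank 6 → 64.
|64.6 − 64| = 0.6.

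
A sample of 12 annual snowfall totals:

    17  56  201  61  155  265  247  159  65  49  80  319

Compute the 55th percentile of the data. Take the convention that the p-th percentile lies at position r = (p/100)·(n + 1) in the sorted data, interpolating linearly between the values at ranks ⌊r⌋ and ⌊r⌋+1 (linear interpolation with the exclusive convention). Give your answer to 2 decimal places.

155.60

Sorted: 17, 49, 56, 61, 65, 80, 155, 159, 201, 247, 265, 319.
n = 12.
r = (55/100)·(12 + 1) = 7.15.
Rank 7 is 155 and rank 8 is 159.
Interpolate: 155 + 0.15·(159 − 155) = 155 + 0.15·4 = 155.6.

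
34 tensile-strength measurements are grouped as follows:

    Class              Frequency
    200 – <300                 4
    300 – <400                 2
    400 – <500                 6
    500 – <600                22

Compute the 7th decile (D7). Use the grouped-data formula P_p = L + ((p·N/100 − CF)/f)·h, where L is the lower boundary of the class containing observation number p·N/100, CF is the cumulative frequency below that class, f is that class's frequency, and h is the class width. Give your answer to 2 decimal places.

N = 34; target position k = 70/100 · 34 = 23.8.
Cumulative frequencies: 4, 6, 12, 34.
Observation 23.8 falls in the class 500 – <600.
L = 500, CF = 12, f = 22, h = 100.
P70 = 500 + ((23.8 − 12)/22)·100 = 500 + 53.6364 = 553.636.

553.64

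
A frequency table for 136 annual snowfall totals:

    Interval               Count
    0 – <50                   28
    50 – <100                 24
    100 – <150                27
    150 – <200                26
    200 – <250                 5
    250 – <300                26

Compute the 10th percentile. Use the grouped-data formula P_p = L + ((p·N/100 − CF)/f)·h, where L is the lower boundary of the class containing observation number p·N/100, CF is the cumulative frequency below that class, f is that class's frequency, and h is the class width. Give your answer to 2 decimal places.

24.29

N = 136; target position k = 10/100 · 136 = 13.6.
Cumulative frequencies: 28, 52, 79, 105, 110, 136.
Observation 13.6 falls in the class 0 – <50.
L = 0, CF = 0, f = 28, h = 50.
P10 = 0 + ((13.6 − 0)/28)·50 = 0 + 24.2857 = 24.2857.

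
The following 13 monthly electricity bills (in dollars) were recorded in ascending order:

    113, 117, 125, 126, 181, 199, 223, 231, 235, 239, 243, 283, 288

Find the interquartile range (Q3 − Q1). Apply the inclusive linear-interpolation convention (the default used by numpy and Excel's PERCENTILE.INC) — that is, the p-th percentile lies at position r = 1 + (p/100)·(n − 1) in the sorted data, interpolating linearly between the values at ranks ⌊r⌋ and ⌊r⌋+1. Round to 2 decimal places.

n = 13.
P25: r = 4 (integer) → 126.
P75: r = 10 (integer) → 239.
Difference: 239 − 126 = 113.

113.00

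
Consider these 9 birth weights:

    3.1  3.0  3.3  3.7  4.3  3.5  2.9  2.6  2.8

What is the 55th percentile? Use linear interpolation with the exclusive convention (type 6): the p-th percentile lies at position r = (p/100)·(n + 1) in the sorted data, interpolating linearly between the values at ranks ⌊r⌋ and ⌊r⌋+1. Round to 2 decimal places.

Sorted: 2.6, 2.8, 2.9, 3.0, 3.1, 3.3, 3.5, 3.7, 4.3.
n = 9.
r = (55/100)·(9 + 1) = 5.5.
Rank 5 is 3.1 and rank 6 is 3.3.
Interpolate: 3.1 + 0.5·(3.3 − 3.1) = 3.1 + 0.5·0.2 = 3.2.

3.20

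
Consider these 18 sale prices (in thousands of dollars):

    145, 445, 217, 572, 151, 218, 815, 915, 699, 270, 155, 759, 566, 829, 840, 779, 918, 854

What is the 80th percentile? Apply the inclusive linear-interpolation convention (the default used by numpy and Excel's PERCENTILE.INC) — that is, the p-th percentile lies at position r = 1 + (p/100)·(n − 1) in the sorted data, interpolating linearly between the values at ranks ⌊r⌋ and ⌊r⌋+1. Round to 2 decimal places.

Sorted: 145, 151, 155, 217, 218, 270, 445, 566, 572, 699, 759, 779, 815, 829, 840, 854, 915, 918.
n = 18.
r = 1 + (80/100)·(18 − 1) = 1 + 13.6 = 14.6.
Rank 14 is 829 and rank 15 is 840.
Interpolate: 829 + 0.6·(840 − 829) = 829 + 0.6·11 = 835.6.

835.60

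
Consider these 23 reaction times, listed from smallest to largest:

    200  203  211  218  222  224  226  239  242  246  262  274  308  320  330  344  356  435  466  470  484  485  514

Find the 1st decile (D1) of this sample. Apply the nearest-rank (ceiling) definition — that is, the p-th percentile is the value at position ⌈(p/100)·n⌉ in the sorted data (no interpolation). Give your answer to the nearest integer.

211

n = 23.
Position = ⌈10/100 · 23⌉ = ⌈2.3⌉ = 3.
The value at rank 3 is 211.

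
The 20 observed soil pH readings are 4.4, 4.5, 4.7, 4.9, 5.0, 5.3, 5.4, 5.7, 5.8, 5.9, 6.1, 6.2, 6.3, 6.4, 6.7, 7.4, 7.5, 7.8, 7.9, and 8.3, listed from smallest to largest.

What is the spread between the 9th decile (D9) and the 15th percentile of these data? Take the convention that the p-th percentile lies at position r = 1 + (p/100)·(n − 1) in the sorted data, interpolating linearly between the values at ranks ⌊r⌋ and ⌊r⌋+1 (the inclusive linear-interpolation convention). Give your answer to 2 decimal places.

n = 20.
P15: r = 3.85; ranks 3–4 are 4.7, 4.9; interpolating gives 4.87.
P90: r = 18.1; ranks 18–19 are 7.8, 7.9; interpolating gives 7.81.
Difference: 7.81 − 4.87 = 2.94.

2.94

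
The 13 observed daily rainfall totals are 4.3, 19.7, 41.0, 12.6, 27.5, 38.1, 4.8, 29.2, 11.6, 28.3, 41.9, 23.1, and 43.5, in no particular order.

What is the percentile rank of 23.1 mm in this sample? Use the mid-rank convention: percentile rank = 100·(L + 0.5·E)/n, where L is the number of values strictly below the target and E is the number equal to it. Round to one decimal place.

Sorted: 4.3, 4.8, 11.6, 12.6, 19.7, 23.1, 27.5, 28.3, 29.2, 38.1, 41.0, 41.9, 43.5.
Count below 23.1: L = 5; count equal: E = 1; n = 13.
Percentile rank = 100·(5 + 0.5·1)/13 = 100·5.5/13 = 42.31.

42.3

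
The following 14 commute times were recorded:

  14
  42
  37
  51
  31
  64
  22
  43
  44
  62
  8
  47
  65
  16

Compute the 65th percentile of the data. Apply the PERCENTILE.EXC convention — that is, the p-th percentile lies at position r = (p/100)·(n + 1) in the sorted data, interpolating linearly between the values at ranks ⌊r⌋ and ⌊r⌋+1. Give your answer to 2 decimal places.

Sorted: 8, 14, 16, 22, 31, 37, 42, 43, 44, 47, 51, 62, 64, 65.
n = 14.
r = (65/100)·(14 + 1) = 9.75.
Rank 9 is 44 and rank 10 is 47.
Interpolate: 44 + 0.75·(47 − 44) = 44 + 0.75·3 = 46.25.

46.25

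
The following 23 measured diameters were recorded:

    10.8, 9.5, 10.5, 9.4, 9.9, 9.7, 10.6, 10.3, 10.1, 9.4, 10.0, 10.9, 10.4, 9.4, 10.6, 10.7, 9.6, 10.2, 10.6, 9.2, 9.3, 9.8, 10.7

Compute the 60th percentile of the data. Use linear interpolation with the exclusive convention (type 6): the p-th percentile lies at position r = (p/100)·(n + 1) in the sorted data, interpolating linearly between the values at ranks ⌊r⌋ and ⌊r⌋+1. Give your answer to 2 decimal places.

10.34

Sorted: 9.2, 9.3, 9.4, 9.4, 9.4, 9.5, 9.6, 9.7, 9.8, 9.9, 10.0, 10.1, 10.2, 10.3, 10.4, 10.5, 10.6, 10.6, 10.6, 10.7, 10.7, 10.8, 10.9.
n = 23.
r = (60/100)·(23 + 1) = 14.4.
Rank 14 is 10.3 and rank 15 is 10.4.
Interpolate: 10.3 + 0.4·(10.4 − 10.3) = 10.3 + 0.4·0.1 = 10.34.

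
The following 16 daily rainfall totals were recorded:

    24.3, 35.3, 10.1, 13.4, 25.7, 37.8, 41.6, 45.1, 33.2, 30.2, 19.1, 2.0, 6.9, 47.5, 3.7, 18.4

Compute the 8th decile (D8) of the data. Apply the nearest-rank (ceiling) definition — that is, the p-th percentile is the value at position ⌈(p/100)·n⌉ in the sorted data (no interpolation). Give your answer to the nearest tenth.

37.8

Sorted: 2.0, 3.7, 6.9, 10.1, 13.4, 18.4, 19.1, 24.3, 25.7, 30.2, 33.2, 35.3, 37.8, 41.6, 45.1, 47.5.
n = 16.
Position = ⌈80/100 · 16⌉ = ⌈12.8⌉ = 13.
The value at rank 13 is 37.8.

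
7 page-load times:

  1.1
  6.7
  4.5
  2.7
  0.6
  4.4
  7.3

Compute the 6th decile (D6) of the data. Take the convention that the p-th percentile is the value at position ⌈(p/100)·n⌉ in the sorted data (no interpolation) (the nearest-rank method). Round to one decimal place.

4.5

Sorted: 0.6, 1.1, 2.7, 4.4, 4.5, 6.7, 7.3.
n = 7.
Position = ⌈60/100 · 7⌉ = ⌈4.2⌉ = 5.
The value at rank 5 is 4.5.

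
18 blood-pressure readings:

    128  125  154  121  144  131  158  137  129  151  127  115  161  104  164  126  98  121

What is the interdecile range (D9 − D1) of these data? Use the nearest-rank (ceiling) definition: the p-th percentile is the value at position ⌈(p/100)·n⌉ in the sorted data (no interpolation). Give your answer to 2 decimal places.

Sorted: 98, 104, 115, 121, 121, 125, 126, 127, 128, 129, 131, 137, 144, 151, 154, 158, 161, 164.
n = 18.
P10: rank ⌈10/100·18⌉ = 2 → 104.
P90: rank ⌈90/100·18⌉ = 17 → 161.
Difference: 161 − 104 = 57.

57.00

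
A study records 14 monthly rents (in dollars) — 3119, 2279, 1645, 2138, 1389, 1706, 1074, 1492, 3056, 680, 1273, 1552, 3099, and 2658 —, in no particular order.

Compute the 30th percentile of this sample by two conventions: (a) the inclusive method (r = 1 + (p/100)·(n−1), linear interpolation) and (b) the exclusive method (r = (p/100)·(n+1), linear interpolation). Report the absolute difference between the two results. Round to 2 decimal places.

Sorted: 680, 1074, 1273, 1389, 1492, 1552, 1645, 1706, 2138, 2279, 2658, 3056, 3099, 3119.
n = 14.
(a) r = 4.9; between ranks 4 (1389) and 5 (1492): 1481.7.
(b) r = 4.5; between ranks 4 (1389) and 5 (1492): 1440.5.
|1481.7 − 1440.5| = 41.2.

41.20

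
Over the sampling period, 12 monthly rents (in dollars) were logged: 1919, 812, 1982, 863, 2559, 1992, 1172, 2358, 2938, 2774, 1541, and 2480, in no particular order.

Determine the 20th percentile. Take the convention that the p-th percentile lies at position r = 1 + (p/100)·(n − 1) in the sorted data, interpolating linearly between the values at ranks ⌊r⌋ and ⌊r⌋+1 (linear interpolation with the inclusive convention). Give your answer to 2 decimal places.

Sorted: 812, 863, 1172, 1541, 1919, 1982, 1992, 2358, 2480, 2559, 2774, 2938.
n = 12.
r = 1 + (20/100)·(12 − 1) = 1 + 2.2 = 3.2.
Rank 3 is 1172 and rank 4 is 1541.
Interpolate: 1172 + 0.2·(1541 − 1172) = 1172 + 0.2·369 = 1245.8.

1245.80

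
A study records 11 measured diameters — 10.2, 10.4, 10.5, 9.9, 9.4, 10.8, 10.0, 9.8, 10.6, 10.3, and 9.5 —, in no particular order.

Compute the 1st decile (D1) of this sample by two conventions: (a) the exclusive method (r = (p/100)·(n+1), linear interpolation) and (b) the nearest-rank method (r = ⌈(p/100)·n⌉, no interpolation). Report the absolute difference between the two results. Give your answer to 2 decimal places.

0.08

Sorted: 9.4, 9.5, 9.8, 9.9, 10.0, 10.2, 10.3, 10.4, 10.5, 10.6, 10.8.
n = 11.
(a) r = 1.2; between ranks 1 (9.4) and 2 (9.5): 9.42.
(b) the nearest-rank method: rank 2 → 9.5.
|9.42 − 9.5| = 0.08.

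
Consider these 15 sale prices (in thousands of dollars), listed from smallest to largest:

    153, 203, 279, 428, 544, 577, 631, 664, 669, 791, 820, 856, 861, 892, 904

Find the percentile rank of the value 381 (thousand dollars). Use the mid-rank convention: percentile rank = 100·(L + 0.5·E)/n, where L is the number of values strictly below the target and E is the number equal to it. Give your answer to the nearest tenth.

20.0

Count below 381: L = 3; count equal: E = 0; n = 15.
Percentile rank = 100·(3 + 0.5·0)/15 = 100·3/15 = 20.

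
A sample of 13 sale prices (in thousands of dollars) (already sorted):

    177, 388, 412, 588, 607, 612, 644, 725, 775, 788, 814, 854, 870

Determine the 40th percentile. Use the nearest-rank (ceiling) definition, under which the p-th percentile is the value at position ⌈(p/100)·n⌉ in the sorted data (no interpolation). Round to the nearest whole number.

612

n = 13.
Position = ⌈40/100 · 13⌉ = ⌈5.2⌉ = 6.
The value at rank 6 is 612.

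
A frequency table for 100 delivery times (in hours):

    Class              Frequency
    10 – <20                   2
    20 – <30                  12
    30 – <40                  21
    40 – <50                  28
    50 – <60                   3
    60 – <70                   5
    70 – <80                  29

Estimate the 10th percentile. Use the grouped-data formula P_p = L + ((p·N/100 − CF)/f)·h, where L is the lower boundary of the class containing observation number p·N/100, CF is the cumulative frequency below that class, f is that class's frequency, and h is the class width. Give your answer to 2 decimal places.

N = 100; target position k = 10/100 · 100 = 10.
Cumulative frequencies: 2, 14, 35, 63, 66, 71, 100.
Observation 10 falls in the class 20 – <30.
L = 20, CF = 2, f = 12, h = 10.
P10 = 20 + ((10 − 2)/12)·10 = 20 + 6.66667 = 26.6667.

26.67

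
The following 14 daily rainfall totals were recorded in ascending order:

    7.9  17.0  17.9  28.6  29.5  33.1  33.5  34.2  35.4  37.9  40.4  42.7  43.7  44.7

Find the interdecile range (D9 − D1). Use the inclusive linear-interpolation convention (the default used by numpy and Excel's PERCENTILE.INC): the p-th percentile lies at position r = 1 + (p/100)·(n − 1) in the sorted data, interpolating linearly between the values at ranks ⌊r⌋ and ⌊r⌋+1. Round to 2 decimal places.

26.13

n = 14.
P10: r = 2.3; ranks 2–3 are 17.0, 17.9; interpolating gives 17.27.
P90: r = 12.7; ranks 12–13 are 42.7, 43.7; interpolating gives 43.4.
Difference: 43.4 − 17.27 = 26.13.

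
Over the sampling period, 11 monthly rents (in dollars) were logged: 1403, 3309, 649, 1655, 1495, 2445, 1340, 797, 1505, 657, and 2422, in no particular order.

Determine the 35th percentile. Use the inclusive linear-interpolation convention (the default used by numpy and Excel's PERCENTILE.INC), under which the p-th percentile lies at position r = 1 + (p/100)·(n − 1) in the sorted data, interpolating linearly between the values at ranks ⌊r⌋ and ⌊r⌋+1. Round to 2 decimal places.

Sorted: 649, 657, 797, 1340, 1403, 1495, 1505, 1655, 2422, 2445, 3309.
n = 11.
r = 1 + (35/100)·(11 − 1) = 1 + 3.5 = 4.5.
Rank 4 is 1340 and rank 5 is 1403.
Interpolate: 1340 + 0.5·(1403 − 1340) = 1340 + 0.5·63 = 1371.5.

1371.50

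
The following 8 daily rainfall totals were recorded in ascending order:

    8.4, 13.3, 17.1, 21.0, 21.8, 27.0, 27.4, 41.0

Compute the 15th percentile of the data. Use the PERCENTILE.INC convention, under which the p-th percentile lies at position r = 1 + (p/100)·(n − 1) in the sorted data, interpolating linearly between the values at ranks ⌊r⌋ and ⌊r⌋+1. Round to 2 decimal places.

13.49

n = 8.
r = 1 + (15/100)·(8 − 1) = 1 + 1.05 = 2.05.
Rank 2 is 13.3 and rank 3 is 17.1.
Interpolate: 13.3 + 0.05·(17.1 − 13.3) = 13.3 + 0.05·3.8 = 13.49.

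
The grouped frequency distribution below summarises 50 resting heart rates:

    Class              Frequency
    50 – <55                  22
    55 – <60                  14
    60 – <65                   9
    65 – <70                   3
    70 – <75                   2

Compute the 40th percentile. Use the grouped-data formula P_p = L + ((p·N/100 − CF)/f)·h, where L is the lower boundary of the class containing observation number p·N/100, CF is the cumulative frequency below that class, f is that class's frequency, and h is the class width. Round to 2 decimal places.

54.55

N = 50; target position k = 40/100 · 50 = 20.
Cumulative frequencies: 22, 36, 45, 48, 50.
Observation 20 falls in the class 50 – <55.
L = 50, CF = 0, f = 22, h = 5.
P40 = 50 + ((20 − 0)/22)·5 = 50 + 4.54545 = 54.5455.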